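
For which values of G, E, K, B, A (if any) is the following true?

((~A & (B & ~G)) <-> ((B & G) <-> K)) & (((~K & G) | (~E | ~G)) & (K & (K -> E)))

G=F, E=T, K=T, B=F, A=T

  (~A & (B & ~G)) <-> ((B & G) <-> K) = True
    ~A & (B & ~G) = False
      ~A = False
      B & ~G = False
        ~G = True
    (B & G) <-> K = False
      B & G = False
  ((~K & G) | (~E | ~G)) & (K & (K -> E)) = True
    (~K & G) | (~E | ~G) = True
      ~K & G = False
        ~K = False
      ~E | ~G = True
        ~E = False
        ~G = True
    K & (K -> E) = True
      K -> E = True
Both conjuncts True, so the formula holds.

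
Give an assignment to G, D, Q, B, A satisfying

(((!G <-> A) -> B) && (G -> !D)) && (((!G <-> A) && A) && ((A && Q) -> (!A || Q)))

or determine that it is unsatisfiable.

G = False, D = True, Q = False, B = True, A = True

  ((!G <-> A) -> B) && (G -> !D) = True
    (!G <-> A) -> B = True
      !G <-> A = True
        !G = True
    G -> !D = True
      !D = False
  ((!G <-> A) && A) && ((A && Q) -> (!A || Q)) = True
    (!G <-> A) && A = True
      !G <-> A = True
        !G = True
    (A && Q) -> (!A || Q) = True
      A && Q = False
      !A || Q = False
        !A = False
Both conjuncts True, so the formula holds.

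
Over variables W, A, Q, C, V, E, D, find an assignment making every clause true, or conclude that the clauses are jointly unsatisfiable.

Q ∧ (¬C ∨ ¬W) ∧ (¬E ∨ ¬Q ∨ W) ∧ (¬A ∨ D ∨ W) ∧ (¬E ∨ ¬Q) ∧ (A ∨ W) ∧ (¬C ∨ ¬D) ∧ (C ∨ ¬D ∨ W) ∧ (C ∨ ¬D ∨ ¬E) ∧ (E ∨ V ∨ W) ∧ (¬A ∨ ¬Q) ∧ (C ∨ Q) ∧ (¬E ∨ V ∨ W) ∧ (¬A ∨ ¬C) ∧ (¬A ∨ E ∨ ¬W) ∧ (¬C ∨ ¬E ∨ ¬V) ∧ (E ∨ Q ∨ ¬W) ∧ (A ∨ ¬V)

W = True, A = False, Q = True, C = False, V = False, E = False, D = True

Unit clause (Q) forces Q = True.
In (¬E ∨ ¬Q) only ¬E is left, so E = False.
In (¬A ∨ ¬Q) only ¬A is left, so A = False.
In (A ∨ ¬V) only ¬V is left, so V = False.
In (A ∨ W) only W is left, so W = True.
In (¬C ∨ ¬W) only ¬C is left, so C = False.
Set D = True.
All clauses satisfied.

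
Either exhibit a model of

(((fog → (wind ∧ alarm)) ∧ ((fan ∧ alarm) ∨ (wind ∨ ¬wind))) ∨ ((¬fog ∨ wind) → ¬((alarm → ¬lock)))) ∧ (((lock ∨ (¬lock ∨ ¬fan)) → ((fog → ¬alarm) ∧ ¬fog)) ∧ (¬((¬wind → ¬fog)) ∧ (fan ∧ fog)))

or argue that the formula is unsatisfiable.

Case fog = True: the formula simplifies to (((wind ∧ alarm) ∧ ((fan ∧ alarm) ∨ (wind ∨ ¬wind))) ∨ (wind → ¬((alarm → ¬lock)))) ∧ (¬((lock ∨ (¬lock ∨ ¬fan))) ∧ (¬wind ∧ fan)).
  lock = True: the conjunct ¬((lock ∨ (¬lock ∨ ¬fan))) becomes ¬((True ∨ ¬fan)) = False.
  lock = False: the conjunct ¬((lock ∨ (¬lock ∨ ¬fan))) becomes ¬((False ∨ True)) = False.
Case fog = False: the conjunct ¬((¬wind → ¬fog)) becomes ¬((¬wind → True)) = False.
Both cases fail — unsatisfiable.

Unsatisfiable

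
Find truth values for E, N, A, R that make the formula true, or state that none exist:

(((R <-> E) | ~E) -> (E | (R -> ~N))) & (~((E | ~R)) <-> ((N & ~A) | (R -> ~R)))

E = True, N = False, A = False, R = True

  ((R <-> E) | ~E) -> (E | (R -> ~N)) = True
    (R <-> E) | ~E = True
      R <-> E = True
      ~E = False
    E | (R -> ~N) = True
      R -> ~N = True
        ~N = True
  ~((E | ~R)) <-> ((N & ~A) | (R -> ~R)) = True
    ~((E | ~R)) = False
      E | ~R = True
        ~R = False
    (N & ~A) | (R -> ~R) = False
      N & ~A = False
        ~A = True
      R -> ~R = False
        ~R = False
Both conjuncts True, so the formula holds.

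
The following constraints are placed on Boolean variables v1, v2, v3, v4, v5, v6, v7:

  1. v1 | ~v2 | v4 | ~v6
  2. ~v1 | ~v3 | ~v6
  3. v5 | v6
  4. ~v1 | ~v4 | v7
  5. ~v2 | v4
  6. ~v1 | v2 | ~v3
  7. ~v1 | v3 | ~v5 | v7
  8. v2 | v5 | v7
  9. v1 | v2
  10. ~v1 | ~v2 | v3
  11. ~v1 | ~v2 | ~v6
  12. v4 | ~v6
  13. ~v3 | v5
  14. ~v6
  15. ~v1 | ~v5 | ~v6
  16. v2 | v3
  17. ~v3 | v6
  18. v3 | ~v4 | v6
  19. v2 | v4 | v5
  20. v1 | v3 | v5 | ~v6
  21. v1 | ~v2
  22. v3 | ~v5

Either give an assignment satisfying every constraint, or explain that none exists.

Unsatisfiable — no assignment works.

Case v6 = True:
  Clause (~v6) is falsified — contradiction.
Case v6 = False:
  (v5 | v6) forces v5 = True.
  (~v3 | v6) forces v3 = False.
  Clause (v3 | ~v5) is falsified — contradiction.
Both cases fail, so the formula is unsatisfiable.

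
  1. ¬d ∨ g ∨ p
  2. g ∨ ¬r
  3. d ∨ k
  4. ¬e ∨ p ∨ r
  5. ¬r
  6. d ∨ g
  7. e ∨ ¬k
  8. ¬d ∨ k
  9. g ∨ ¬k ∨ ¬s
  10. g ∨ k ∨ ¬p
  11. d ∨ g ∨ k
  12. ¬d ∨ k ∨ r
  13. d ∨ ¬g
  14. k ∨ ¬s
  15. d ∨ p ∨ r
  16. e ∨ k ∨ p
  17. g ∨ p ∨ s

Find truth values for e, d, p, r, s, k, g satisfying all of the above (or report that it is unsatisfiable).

e = True, d = True, p = True, r = False, s = False, k = True, g = False

Unit clause (¬r) forces r = False.
Set e = True.
  then (¬e ∨ p ∨ r) forces p = True.
Set d = True.
  then (¬d ∨ k) forces k = True.
Set s = False.
Set g = False.
All clauses satisfied.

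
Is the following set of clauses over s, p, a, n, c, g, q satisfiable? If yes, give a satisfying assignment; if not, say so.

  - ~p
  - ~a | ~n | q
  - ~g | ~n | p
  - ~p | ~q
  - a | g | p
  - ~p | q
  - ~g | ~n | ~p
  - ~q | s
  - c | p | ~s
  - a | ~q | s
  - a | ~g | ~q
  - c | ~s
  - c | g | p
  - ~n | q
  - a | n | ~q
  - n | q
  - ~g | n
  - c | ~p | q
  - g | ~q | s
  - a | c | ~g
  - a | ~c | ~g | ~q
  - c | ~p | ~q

Unit clause (~p) forces p = False.
Try s = False:
  (~q | s) forces q = False.
  (~n | q) forces n = False.
  clause (n | q) is falsified — backtrack.
So s = True.
  then (c | p | ~s) forces c = True.
Set a = True.
Set n = True.
  then (~a | ~n | q) forces q = True.
  then (~g | ~n | p) forces g = False.
All clauses satisfied.

s = True, p = False, a = True, n = True, c = True, g = False, q = True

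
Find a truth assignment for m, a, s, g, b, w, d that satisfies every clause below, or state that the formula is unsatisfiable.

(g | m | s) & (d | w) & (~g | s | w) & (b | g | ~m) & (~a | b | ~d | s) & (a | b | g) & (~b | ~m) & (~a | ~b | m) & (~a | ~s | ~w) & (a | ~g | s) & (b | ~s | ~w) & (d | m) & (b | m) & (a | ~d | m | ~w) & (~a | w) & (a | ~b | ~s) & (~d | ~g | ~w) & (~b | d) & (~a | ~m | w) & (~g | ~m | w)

Set m = True.
  then (~b | ~m) forces b = False.
  then (b | g | ~m) forces g = True.
  then (~g | ~m | w) forces w = True.
  then (b | ~s | ~w) forces s = False.
  then (~d | ~g | ~w) forces d = False.
  then (a | ~g | s) forces a = True.
All clauses satisfied.

m = True; a = True; s = False; g = True; b = False; w = True; d = False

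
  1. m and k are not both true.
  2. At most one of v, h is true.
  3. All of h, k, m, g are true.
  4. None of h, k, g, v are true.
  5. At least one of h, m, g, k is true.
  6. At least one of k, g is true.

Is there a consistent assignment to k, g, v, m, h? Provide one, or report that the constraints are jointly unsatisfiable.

UNSATISFIABLE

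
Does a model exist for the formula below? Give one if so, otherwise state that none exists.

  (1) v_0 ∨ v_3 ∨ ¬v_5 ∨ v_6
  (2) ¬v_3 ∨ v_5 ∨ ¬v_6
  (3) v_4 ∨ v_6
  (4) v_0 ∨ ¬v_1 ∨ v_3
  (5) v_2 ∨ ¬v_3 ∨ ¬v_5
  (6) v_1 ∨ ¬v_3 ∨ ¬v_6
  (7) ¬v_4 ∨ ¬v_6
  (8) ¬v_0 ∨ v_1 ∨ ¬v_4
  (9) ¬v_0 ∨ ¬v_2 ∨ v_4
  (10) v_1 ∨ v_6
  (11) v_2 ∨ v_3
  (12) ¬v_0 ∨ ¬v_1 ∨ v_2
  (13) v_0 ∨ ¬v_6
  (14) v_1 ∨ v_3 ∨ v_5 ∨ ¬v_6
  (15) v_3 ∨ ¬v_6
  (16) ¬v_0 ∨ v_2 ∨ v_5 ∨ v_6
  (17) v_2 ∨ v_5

v_0 = True, v_1 = True, v_2 = True, v_3 = False, v_4 = True, v_5 = False, v_6 = False

Set v_0 = True.
Try v_1 = False:
  (¬v_0 ∨ v_1 ∨ ¬v_4) forces v_4 = False.
  (v_4 ∨ v_6) forces v_6 = True.
  (v_1 ∨ ¬v_3 ∨ ¬v_6) forces v_3 = False.
  clause (v_3 ∨ ¬v_6) is falsified — backtrack.
So v_1 = True.
  then (¬v_0 ∨ ¬v_1 ∨ v_2) forces v_2 = True.
  then (¬v_0 ∨ ¬v_2 ∨ v_4) forces v_4 = True.
  then (¬v_4 ∨ ¬v_6) forces v_6 = False.
Set v_3 = False.
Set v_5 = False.
All clauses satisfied.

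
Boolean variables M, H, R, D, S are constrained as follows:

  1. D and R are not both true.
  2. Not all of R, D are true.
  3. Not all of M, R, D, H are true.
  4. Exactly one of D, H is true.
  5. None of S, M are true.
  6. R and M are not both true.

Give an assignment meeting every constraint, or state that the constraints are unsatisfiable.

M = False, H = False, R = False, D = True, S = False

  (1) D=T, R=F — not both ✓
  (2) {R, D}: 1/2 true — not all ✓
  (3) {M, R, D, H}: 1/4 true — not all ✓
  (4) {D, H}: 1 true — exactly one ✓
  (5) {S, M}: 0 true — none ✓
  (6) R=F, M=F — not both ✓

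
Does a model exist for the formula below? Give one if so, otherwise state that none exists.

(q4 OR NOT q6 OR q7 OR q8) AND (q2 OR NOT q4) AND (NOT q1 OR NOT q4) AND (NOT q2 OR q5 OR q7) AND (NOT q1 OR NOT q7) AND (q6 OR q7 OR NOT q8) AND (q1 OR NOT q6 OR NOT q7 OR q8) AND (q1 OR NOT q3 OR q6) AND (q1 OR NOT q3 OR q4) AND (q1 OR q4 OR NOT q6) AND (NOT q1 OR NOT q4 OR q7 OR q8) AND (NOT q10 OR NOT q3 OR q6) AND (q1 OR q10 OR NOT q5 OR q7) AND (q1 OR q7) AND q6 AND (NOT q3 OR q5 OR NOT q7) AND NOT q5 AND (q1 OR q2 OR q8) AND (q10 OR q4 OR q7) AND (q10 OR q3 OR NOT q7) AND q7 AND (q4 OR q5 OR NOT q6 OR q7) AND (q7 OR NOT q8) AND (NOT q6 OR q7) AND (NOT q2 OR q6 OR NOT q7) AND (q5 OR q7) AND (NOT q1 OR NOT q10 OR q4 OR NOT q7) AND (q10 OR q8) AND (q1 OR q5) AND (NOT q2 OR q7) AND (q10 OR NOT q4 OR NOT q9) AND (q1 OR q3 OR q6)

Case q5 = True:
  Clause (NOT q5) is falsified — contradiction.
Case q5 = False:
  (q6) forces q6 = True.
  (q7) forces q7 = True.
  (NOT q1 OR NOT q7) forces q1 = False.
  Clause (q1 OR q5) is falsified — contradiction.
Both cases fail, so the formula is unsatisfiable.

The formula is unsatisfiable.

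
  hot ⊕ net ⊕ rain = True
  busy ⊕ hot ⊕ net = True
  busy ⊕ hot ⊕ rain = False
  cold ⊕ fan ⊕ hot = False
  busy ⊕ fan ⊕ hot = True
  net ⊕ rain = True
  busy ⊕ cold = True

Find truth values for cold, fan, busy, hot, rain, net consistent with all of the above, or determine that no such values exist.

cold = False, fan = False, busy = True, hot = False, rain = True, net = False

hot ⊕ net ⊕ rain = F ⊕ F ⊕ T = True ✓
busy ⊕ hot ⊕ net = T ⊕ F ⊕ F = True ✓
busy ⊕ hot ⊕ rain = T ⊕ F ⊕ T = False ✓
cold ⊕ fan ⊕ hot = F ⊕ F ⊕ F = False ✓
busy ⊕ fan ⊕ hot = T ⊕ F ⊕ F = True ✓
net ⊕ rain = F ⊕ T = True ✓
busy ⊕ cold = T ⊕ F = True ✓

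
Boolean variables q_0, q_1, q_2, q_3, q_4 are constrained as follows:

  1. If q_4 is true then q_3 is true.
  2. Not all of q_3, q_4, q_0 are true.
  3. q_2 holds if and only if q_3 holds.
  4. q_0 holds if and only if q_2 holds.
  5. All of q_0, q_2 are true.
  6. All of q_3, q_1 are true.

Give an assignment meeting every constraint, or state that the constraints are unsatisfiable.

q_0 = True, q_1 = True, q_2 = True, q_3 = True, q_4 = False

  (1) q_4=F ⇒ q_3: vacuous ✓
  (2) {q_3, q_4, q_0}: 2/3 true — not all ✓
  (3) q_2=T, q_3=T — same ✓
  (4) q_0=T, q_2=T — same ✓
  (5) {q_0, q_2}: all 2 true ✓
  (6) {q_3, q_1}: all 2 true ✓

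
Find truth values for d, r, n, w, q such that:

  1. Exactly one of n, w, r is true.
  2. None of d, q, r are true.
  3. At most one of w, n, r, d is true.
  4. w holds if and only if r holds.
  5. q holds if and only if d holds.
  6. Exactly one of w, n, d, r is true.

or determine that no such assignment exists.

d=F, r=F, n=T, w=F, q=F

  (1) {n, w, r}: 1 true — exactly one ✓
  (2) {d, q, r}: 0 true — none ✓
  (3) {w, n, r, d}: 1 true — at most one ✓
  (4) w=F, r=F — same ✓
  (5) q=F, d=F — same ✓
  (6) {w, n, d, r}: 1 true — exactly one ✓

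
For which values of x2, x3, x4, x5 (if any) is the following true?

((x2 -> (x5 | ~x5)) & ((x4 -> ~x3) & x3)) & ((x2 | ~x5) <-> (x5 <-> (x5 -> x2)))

x2 = False; x3 = True; x4 = False; x5 = True

  (x2 -> (x5 | ~x5)) & ((x4 -> ~x3) & x3) = True
    x2 -> (x5 | ~x5) = True
      x5 | ~x5 = True
        ~x5 = False
    (x4 -> ~x3) & x3 = True
      x4 -> ~x3 = True
        ~x3 = False
  (x2 | ~x5) <-> (x5 <-> (x5 -> x2)) = True
    x2 | ~x5 = False
      ~x5 = False
    x5 <-> (x5 -> x2) = False
      x5 -> x2 = False
Both conjuncts True, so the formula holds.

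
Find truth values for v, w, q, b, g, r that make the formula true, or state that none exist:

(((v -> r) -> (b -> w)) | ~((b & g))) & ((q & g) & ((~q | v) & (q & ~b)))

v=T, w=F, q=T, b=F, g=T, r=T

  ((v -> r) -> (b -> w)) | ~((b & g)) = True
    (v -> r) -> (b -> w) = True
      v -> r = True
      b -> w = True
    ~((b & g)) = True
      b & g = False
  (q & g) & ((~q | v) & (q & ~b)) = True
    q & g = True
    (~q | v) & (q & ~b) = True
      ~q | v = True
        ~q = False
      q & ~b = True
        ~b = True
Both conjuncts True, so the formula holds.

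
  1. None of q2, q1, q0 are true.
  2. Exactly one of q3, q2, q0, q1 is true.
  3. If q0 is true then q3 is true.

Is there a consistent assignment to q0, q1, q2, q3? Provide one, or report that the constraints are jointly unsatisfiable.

q0=F; q1=F; q2=F; q3=T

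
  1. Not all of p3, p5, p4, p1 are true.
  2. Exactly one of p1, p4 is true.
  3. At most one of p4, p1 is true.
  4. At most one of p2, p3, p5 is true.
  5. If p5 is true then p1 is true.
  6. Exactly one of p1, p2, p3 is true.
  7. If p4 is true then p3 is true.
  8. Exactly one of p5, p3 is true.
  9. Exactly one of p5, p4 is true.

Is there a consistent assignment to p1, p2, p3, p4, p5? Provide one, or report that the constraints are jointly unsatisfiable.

p1 = True; p2 = False; p3 = False; p4 = False; p5 = True

  (1) {p3, p5, p4, p1}: 2/4 true — not all ✓
  (2) {p1, p4}: 1 true — exactly one ✓
  (3) {p4, p1}: 1 true — at most one ✓
  (4) {p2, p3, p5}: 1 true — at most one ✓
  (5) p5=T ⇒ p1: T ✓
  (6) {p1, p2, p3}: 1 true — exactly one ✓
  (7) p4=F ⇒ p3: vacuous ✓
  (8) {p5, p3}: 1 true — exactly one ✓
  (9) {p5, p4}: 1 true — exactly one ✓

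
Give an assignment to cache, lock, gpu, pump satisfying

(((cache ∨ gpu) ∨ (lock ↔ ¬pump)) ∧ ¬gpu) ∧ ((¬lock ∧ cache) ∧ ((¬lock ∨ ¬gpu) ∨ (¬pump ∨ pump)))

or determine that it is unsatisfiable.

cache = True, lock = False, gpu = False, pump = False

  ((cache ∨ gpu) ∨ (lock ↔ ¬pump)) ∧ ¬gpu = True
    (cache ∨ gpu) ∨ (lock ↔ ¬pump) = True
      cache ∨ gpu = True
      lock ↔ ¬pump = False
        ¬pump = True
    ¬gpu = True
  (¬lock ∧ cache) ∧ ((¬lock ∨ ¬gpu) ∨ (¬pump ∨ pump)) = True
    ¬lock ∧ cache = True
      ¬lock = True
    (¬lock ∨ ¬gpu) ∨ (¬pump ∨ pump) = True
      ¬lock ∨ ¬gpu = True
        ¬lock = True
        ¬gpu = True
      ¬pump ∨ pump = True
        ¬pump = True
Both conjuncts True, so the formula holds.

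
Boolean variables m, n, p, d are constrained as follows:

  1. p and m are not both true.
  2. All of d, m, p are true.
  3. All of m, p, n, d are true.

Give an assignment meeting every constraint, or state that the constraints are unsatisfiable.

Unsatisfiable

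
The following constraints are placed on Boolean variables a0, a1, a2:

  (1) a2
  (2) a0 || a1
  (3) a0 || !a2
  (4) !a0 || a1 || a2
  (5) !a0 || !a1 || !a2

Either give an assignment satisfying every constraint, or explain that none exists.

Unit clause (a2) forces a2 = True.
In (a0 || !a2) only a0 is left, so a0 = True.
In (!a0 || !a1 || !a2) only !a1 is left, so a1 = False.
Check each clause:
  (a2): a2 holds.
  (a0 || a1): a0 holds.
  (a0 || !a2): a0 holds.
  (!a0 || a1 || a2): a2 holds.
  (!a0 || !a1 || !a2): !a1 holds.
All clauses satisfied.

a0 = True; a1 = False; a2 = True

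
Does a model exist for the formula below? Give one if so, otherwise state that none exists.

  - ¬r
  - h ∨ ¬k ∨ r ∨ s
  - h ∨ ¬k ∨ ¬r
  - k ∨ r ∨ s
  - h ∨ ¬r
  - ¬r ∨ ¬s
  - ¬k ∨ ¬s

s: True, h: False, k: False, r: False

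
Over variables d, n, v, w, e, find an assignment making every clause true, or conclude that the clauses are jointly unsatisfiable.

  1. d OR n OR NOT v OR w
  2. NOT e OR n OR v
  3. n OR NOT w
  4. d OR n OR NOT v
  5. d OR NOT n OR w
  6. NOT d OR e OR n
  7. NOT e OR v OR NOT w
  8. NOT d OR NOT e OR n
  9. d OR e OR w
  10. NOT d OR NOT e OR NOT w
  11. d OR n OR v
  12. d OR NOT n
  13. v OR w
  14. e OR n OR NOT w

Try d = False:
  (d OR NOT n) forces n = False.
  (n OR NOT w) forces w = False.
  (d OR n OR NOT v OR w) forces v = False.
  clause (d OR n OR v) is falsified — backtrack.
So d = True.
Set n = True.
Set v = True.
Set w = True.
  then (NOT d OR NOT e OR NOT w) forces e = False.
All clauses satisfied.

d = True, n = True, v = True, w = True, e = False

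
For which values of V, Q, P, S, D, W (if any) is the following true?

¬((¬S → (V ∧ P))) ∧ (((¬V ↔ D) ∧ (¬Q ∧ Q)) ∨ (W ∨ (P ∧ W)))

V: True; Q: True; P: False; S: False; D: True; W: True

  ¬((¬S → (V ∧ P))) = True
    ¬S → (V ∧ P) = False
      ¬S = True
      V ∧ P = False
  ((¬V ↔ D) ∧ (¬Q ∧ Q)) ∨ (W ∨ (P ∧ W)) = True
    (¬V ↔ D) ∧ (¬Q ∧ Q) = False
      ¬V ↔ D = False
        ¬V = False
      ¬Q ∧ Q = False
        ¬Q = False
    W ∨ (P ∧ W) = True
      P ∧ W = False
Both conjuncts True, so the formula holds.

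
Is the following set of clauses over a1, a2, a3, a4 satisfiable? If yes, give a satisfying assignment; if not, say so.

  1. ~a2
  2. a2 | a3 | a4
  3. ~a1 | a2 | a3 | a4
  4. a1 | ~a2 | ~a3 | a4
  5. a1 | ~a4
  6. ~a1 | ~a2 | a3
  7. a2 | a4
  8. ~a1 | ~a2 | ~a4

a1=T; a2=F; a3=F; a4=T

Unit clause (~a2) forces a2 = False.
In (a2 | a4) only a4 is left, so a4 = True.
In (a1 | ~a4) only a1 is left, so a1 = True.
Set a3 = False.
Check each clause:
  (~a2): ~a2 holds.
  (a2 | a3 | a4): a4 holds.
  (~a1 | a2 | a3 | a4): a4 holds.
  (a1 | ~a2 | ~a3 | a4): a1 holds.
  (a1 | ~a4): a1 holds.
  (~a1 | ~a2 | a3): ~a2 holds.
  (a2 | a4): a4 holds.
  (~a1 | ~a2 | ~a4): ~a2 holds.
All clauses satisfied.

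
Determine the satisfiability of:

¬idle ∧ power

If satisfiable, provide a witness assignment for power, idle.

power = True, idle = False

  ¬idle = True
Both conjuncts True, so the formula holds.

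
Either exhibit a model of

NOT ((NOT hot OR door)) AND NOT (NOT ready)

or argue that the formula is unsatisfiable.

ready=T, hot=T, door=F

  NOT ((NOT hot OR door)) = True
    NOT hot OR door = False
      NOT hot = False
  NOT (NOT ready) = True
    NOT ready = False
Both conjuncts True, so the formula holds.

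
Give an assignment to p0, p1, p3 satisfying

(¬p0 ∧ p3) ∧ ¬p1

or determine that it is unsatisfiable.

p0 = False, p1 = False, p3 = True

  ¬p0 ∧ p3 = True
    ¬p0 = True
  ¬p1 = True
Both conjuncts True, so the formula holds.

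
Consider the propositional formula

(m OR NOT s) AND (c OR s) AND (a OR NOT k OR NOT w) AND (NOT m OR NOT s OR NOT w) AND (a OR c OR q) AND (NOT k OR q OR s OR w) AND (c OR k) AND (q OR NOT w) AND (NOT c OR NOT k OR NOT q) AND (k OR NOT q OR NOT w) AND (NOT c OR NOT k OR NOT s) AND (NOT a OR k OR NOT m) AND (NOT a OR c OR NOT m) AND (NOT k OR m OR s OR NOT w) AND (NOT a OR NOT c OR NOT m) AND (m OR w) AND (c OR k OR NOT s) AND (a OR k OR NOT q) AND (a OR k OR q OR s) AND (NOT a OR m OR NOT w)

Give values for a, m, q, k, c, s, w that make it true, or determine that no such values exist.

Set a = False.
Set m = True.
Set q = False.
  then (a OR c OR q) forces c = True.
  then (q OR NOT w) forces w = False.
Try k = True:
  (NOT k OR q OR s OR w) forces s = True.
  clause (NOT c OR NOT k OR NOT s) is falsified — backtrack.
So k = False.
  then (a OR k OR q OR s) forces s = True.
All clauses satisfied.

a = False, m = True, q = False, k = False, c = True, s = True, w = False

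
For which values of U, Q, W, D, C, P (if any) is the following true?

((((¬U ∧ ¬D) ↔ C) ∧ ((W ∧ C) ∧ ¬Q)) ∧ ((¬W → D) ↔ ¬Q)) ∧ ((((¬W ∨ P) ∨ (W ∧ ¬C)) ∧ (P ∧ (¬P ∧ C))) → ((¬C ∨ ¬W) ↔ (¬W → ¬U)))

U=F, Q=F, W=T, D=F, C=T, P=F

  (((¬U ∧ ¬D) ↔ C) ∧ ((W ∧ C) ∧ ¬Q)) ∧ ((¬W → D) ↔ ¬Q) = True
    ((¬U ∧ ¬D) ↔ C) ∧ ((W ∧ C) ∧ ¬Q) = True
      (¬U ∧ ¬D) ↔ C = True
        ¬U ∧ ¬D = True
          ¬U = True
          ¬D = True
      (W ∧ C) ∧ ¬Q = True
        W ∧ C = True
        ¬Q = True
    (¬W → D) ↔ ¬Q = True
      ¬W → D = True
        ¬W = False
      ¬Q = True
  (((¬W ∨ P) ∨ (W ∧ ¬C)) ∧ (P ∧ (¬P ∧ C))) → ((¬C ∨ ¬W) ↔ (¬W → ¬U)) = True
    ((¬W ∨ P) ∨ (W ∧ ¬C)) ∧ (P ∧ (¬P ∧ C)) = False
      (¬W ∨ P) ∨ (W ∧ ¬C) = False
        ¬W ∨ P = False
          ¬W = False
        W ∧ ¬C = False
          ¬C = False
      P ∧ (¬P ∧ C) = False
        ¬P ∧ C = True
          ¬P = True
    (¬C ∨ ¬W) ↔ (¬W → ¬U) = False
      ¬C ∨ ¬W = False
        ¬C = False
        ¬W = False
      ¬W → ¬U = True
        ¬W = False
        ¬U = True
Both conjuncts True, so the formula holds.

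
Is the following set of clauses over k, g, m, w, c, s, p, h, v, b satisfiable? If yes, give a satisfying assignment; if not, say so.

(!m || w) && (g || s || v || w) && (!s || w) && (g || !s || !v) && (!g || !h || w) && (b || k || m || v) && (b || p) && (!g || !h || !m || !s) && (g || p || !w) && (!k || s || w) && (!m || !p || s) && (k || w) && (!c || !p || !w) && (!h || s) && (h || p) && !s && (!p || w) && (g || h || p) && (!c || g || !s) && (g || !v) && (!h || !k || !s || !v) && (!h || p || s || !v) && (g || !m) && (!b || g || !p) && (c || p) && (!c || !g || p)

k: False, g: True, m: False, w: True, c: False, s: False, p: True, h: False, v: True, b: True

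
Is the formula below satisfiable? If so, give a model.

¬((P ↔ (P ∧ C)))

P = True; C = False

  ¬((P ↔ (P ∧ C))) = True
    P ↔ (P ∧ C) = False
      P ∧ C = False
The formula evaluates to True.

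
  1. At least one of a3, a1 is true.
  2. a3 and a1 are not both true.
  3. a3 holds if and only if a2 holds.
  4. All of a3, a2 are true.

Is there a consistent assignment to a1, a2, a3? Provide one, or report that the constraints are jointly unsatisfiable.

a1=F, a2=T, a3=T

  (1) {a3, a1}: 1 true — at least one ✓
  (2) a3=T, a1=F — not both ✓
  (3) a3=T, a2=T — same ✓
  (4) {a3, a2}: all 2 true ✓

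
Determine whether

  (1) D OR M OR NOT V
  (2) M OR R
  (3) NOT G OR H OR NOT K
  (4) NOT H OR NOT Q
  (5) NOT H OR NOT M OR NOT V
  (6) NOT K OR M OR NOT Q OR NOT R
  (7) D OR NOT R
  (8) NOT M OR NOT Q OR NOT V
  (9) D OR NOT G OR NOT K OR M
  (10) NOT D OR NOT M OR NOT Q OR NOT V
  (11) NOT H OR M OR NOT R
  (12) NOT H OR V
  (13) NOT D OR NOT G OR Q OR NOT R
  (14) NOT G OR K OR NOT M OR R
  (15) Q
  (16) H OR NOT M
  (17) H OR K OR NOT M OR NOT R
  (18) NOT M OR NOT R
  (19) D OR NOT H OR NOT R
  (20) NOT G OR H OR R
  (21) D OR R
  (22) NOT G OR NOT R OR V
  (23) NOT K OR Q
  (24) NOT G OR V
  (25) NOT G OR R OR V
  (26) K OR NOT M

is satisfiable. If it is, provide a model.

Unit clause (Q) forces Q = True.
In (NOT H OR NOT Q) only NOT H is left, so H = False.
In (H OR NOT M) only NOT M is left, so M = False.
In (M OR R) only R is left, so R = True.
In (NOT K OR M OR NOT Q OR NOT R) only NOT K is left, so K = False.
In (D OR NOT R) only D is left, so D = True.
Set G = True.
  then (NOT G OR NOT R OR V) forces V = True.
All clauses satisfied.

G: True, D: True, Q: True, R: True, K: False, H: False, V: True, M: False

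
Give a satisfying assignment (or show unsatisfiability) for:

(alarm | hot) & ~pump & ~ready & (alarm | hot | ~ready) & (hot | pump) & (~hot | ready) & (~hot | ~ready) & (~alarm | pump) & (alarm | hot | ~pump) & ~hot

The formula is unsatisfiable.

Case hot = True:
  Clause (~hot) is falsified — contradiction.
Case hot = False:
  (alarm | hot) forces alarm = True.
  (~pump) forces pump = False.
  Clause (hot | pump) is falsified — contradiction.
Both cases fail, so the formula is unsatisfiable.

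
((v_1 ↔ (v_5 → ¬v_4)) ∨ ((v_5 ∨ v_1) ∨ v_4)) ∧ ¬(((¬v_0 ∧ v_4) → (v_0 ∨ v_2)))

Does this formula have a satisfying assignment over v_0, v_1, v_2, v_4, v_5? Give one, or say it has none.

v_0 = False; v_1 = True; v_2 = False; v_4 = True; v_5 = True

  (v_1 ↔ (v_5 → ¬v_4)) ∨ ((v_5 ∨ v_1) ∨ v_4) = True
    v_1 ↔ (v_5 → ¬v_4) = False
      v_5 → ¬v_4 = False
        ¬v_4 = False
    (v_5 ∨ v_1) ∨ v_4 = True
      v_5 ∨ v_1 = True
  ¬(((¬v_0 ∧ v_4) → (v_0 ∨ v_2))) = True
    (¬v_0 ∧ v_4) → (v_0 ∨ v_2) = False
      ¬v_0 ∧ v_4 = True
        ¬v_0 = True
      v_0 ∨ v_2 = False
Both conjuncts True, so the formula holds.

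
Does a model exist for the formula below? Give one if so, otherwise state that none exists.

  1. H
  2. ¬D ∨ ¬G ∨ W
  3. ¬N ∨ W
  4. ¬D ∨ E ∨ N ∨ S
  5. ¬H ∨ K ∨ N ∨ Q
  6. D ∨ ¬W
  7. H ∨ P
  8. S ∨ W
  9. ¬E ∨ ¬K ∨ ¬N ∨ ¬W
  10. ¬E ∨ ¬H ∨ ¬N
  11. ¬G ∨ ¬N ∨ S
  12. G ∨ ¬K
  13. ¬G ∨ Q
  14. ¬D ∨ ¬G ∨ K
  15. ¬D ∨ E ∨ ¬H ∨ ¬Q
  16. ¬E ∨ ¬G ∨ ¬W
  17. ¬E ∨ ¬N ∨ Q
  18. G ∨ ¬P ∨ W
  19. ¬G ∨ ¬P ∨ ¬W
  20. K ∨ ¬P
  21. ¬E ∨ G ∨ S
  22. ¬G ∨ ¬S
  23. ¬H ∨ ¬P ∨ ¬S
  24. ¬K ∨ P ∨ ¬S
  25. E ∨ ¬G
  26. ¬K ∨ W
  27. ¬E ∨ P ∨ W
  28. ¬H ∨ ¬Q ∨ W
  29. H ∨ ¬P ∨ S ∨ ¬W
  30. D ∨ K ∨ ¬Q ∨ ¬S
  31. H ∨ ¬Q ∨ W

S: True, G: False, W: True, N: False, D: True, K: False, H: True, P: False, E: True, Q: True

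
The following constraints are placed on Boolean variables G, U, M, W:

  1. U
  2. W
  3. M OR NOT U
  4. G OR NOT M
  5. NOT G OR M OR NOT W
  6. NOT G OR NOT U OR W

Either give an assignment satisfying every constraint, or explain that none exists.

Unit clause (U) forces U = True.
Unit clause (W) forces W = True.
In (M OR NOT U) only M is left, so M = True.
In (G OR NOT M) only G is left, so G = True.
Check each clause:
  (U): U holds.
  (W): W holds.
  (M OR NOT U): M holds.
  (G OR NOT M): G holds.
  (NOT G OR M OR NOT W): M holds.
  (NOT G OR NOT U OR W): W holds.
All clauses satisfied.

G = True, U = True, M = True, W = True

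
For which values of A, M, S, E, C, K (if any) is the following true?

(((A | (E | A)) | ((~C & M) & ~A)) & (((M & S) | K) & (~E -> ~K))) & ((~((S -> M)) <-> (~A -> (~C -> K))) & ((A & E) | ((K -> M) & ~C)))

A: True; M: False; S: True; E: True; C: False; K: True

  ((A | (E | A)) | ((~C & M) & ~A)) & (((M & S) | K) & (~E -> ~K)) = True
    (A | (E | A)) | ((~C & M) & ~A) = True
      A | (E | A) = True
        E | A = True
      (~C & M) & ~A = False
        ~C & M = False
          ~C = True
        ~A = False
    ((M & S) | K) & (~E -> ~K) = True
      (M & S) | K = True
        M & S = False
      ~E -> ~K = True
        ~E = False
        ~K = False
  (~((S -> M)) <-> (~A -> (~C -> K))) & ((A & E) | ((K -> M) & ~C)) = True
    ~((S -> M)) <-> (~A -> (~C -> K)) = True
      ~((S -> M)) = True
        S -> M = False
      ~A -> (~C -> K) = True
        ~A = False
        ~C -> K = True
          ~C = True
    (A & E) | ((K -> M) & ~C) = True
      A & E = True
      (K -> M) & ~C = False
        K -> M = False
        ~C = True
Both conjuncts True, so the formula holds.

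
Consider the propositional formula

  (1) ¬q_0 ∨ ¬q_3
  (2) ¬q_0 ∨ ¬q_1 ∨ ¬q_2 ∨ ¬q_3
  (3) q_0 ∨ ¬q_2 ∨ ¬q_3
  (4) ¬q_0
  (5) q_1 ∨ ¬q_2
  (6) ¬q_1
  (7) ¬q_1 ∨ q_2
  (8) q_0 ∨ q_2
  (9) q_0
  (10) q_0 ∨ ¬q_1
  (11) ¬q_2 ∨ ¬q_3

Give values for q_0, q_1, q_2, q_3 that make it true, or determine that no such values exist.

Case q_0 = True:
  Clause (¬q_0) is falsified — contradiction.
Case q_0 = False:
  Clause (q_0) is falsified — contradiction.
Both cases fail, so the formula is unsatisfiable.

UNSATISFIABLE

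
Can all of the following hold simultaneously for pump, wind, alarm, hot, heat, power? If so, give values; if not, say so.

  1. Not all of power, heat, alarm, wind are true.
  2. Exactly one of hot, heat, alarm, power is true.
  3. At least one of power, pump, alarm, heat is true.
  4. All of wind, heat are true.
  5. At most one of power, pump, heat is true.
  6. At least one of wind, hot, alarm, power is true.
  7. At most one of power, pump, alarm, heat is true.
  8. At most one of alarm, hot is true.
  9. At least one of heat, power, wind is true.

pump=F, wind=T, alarm=F, hot=F, heat=T, power=F

  (1) {power, heat, alarm, wind}: 2/4 true — not all ✓
  (2) {hot, heat, alarm, power}: 1 true — exactly one ✓
  (3) {power, pump, alarm, heat}: 1 true — at least one ✓
  (4) {wind, heat}: all 2 true ✓
  (5) {power, pump, heat}: 1 true — at most one ✓
  (6) {wind, hot, alarm, power}: 1 true — at least one ✓
  (7) {power, pump, alarm, heat}: 1 true — at most one ✓
  (8) {alarm, hot}: 0 true — at most one ✓
  (9) {heat, power, wind}: 2 true — at least one ✓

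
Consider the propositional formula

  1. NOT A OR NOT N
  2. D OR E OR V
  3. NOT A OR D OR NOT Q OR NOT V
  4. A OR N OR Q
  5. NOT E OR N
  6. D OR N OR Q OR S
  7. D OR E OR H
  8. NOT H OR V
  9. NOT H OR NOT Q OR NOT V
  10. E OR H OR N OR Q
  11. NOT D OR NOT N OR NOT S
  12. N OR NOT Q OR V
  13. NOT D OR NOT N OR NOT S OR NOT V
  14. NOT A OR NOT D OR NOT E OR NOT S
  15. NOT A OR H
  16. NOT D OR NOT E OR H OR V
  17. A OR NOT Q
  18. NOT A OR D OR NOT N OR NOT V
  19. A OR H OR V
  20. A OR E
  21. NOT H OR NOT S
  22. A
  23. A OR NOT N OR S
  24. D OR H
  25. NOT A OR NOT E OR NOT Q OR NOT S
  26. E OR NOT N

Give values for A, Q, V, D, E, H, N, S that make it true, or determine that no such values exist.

Unit clause (A) forces A = True.
In (NOT A OR NOT N) only NOT N is left, so N = False.
In (NOT E OR N) only NOT E is left, so E = False.
In (NOT A OR H) only H is left, so H = True.
In (NOT H OR NOT S) only NOT S is left, so S = False.
In (NOT H OR V) only V is left, so V = True.
In (NOT H OR NOT Q OR NOT V) only NOT Q is left, so Q = False.
In (D OR N OR Q OR S) only D is left, so D = True.
All clauses satisfied.

A = True, Q = False, V = True, D = True, E = False, H = True, N = False, S = False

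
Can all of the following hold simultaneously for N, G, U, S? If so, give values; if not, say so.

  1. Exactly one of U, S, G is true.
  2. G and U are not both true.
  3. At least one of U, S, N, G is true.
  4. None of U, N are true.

N: False; G: True; U: False; S: False

  (1) {U, S, G}: 1 true — exactly one ✓
  (2) G=T, U=F — not both ✓
  (3) {U, S, N, G}: 1 true — at least one ✓
  (4) {U, N}: 0 true — none ✓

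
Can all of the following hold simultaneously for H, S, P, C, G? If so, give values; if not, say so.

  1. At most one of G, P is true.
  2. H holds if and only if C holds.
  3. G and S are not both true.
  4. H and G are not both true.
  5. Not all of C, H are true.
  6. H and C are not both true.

H: False, S: False, P: False, C: False, G: False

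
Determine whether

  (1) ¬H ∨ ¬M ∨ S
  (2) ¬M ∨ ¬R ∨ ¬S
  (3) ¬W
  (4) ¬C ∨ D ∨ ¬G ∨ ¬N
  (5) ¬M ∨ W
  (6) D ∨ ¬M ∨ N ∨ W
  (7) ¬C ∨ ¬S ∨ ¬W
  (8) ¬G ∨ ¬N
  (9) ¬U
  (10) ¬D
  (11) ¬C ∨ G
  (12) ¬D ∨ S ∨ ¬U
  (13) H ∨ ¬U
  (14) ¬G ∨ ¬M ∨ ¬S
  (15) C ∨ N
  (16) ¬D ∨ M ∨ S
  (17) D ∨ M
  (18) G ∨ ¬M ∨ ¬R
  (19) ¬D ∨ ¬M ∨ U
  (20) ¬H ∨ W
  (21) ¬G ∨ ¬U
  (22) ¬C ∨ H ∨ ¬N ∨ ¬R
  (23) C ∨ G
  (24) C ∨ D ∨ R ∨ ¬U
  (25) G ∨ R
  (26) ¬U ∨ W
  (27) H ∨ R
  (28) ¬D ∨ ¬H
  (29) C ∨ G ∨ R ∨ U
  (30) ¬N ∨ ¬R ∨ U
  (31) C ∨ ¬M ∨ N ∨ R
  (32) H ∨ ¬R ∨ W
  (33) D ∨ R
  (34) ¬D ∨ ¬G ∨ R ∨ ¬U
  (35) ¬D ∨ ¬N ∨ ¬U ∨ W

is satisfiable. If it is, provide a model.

Unsatisfiable

Case D = True:
  Clause (¬D) is falsified — contradiction.
Case D = False:
  (¬W) forces W = False.
  (¬M ∨ W) forces M = False.
  Clause (D ∨ M) is falsified — contradiction.
Both cases fail, so the formula is unsatisfiable.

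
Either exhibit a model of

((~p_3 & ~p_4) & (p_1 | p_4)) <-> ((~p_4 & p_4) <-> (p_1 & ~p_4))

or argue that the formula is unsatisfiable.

p_1=T; p_3=T; p_4=F

  ((~p_3 & ~p_4) & (p_1 | p_4)) <-> ((~p_4 & p_4) <-> (p_1 & ~p_4)) = True
    (~p_3 & ~p_4) & (p_1 | p_4) = False
      ~p_3 & ~p_4 = False
        ~p_3 = False
        ~p_4 = True
      p_1 | p_4 = True
    (~p_4 & p_4) <-> (p_1 & ~p_4) = False
      ~p_4 & p_4 = False
        ~p_4 = True
      p_1 & ~p_4 = True
        ~p_4 = True
The formula evaluates to True.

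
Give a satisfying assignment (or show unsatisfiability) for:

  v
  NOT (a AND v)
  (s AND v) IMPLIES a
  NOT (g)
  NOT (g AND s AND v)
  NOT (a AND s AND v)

a=F, v=T, g=F, s=F

Unit clause (v) forces v = True.
Unit clause (NOT g) forces g = False.
In (NOT a OR NOT v) only NOT a is left, so a = False.
In (a OR NOT s OR NOT v) only NOT s is left, so s = False.
Check each clause:
  (v): v holds.
  (NOT g): NOT g holds.
  (a OR NOT s OR NOT v): NOT s holds.
  (NOT a OR NOT v): NOT a holds.
  (NOT a OR NOT s OR NOT v): NOT a holds.
  (NOT g OR NOT s OR NOT v): NOT g holds.
All clauses satisfied.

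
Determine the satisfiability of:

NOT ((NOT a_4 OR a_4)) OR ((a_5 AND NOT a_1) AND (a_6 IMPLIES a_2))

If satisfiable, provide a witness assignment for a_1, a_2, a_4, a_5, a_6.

a_1: False, a_2: True, a_4: True, a_5: True, a_6: False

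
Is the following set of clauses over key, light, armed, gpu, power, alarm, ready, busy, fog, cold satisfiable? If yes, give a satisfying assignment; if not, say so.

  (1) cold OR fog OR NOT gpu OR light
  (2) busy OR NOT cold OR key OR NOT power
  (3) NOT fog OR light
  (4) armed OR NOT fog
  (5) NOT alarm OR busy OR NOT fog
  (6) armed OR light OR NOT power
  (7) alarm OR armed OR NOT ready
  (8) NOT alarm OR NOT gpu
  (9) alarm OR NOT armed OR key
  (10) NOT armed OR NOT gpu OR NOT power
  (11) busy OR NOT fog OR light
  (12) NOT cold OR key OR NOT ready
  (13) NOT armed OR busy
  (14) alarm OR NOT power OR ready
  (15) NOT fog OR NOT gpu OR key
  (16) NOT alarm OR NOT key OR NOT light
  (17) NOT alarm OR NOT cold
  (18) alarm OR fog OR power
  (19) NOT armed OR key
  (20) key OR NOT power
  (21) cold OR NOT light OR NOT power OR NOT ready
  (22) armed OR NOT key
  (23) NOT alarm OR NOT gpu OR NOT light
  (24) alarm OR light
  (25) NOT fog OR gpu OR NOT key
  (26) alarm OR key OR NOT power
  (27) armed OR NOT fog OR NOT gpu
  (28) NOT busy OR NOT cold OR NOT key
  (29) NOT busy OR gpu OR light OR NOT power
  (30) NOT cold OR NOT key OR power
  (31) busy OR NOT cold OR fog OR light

key = True, light = False, armed = True, gpu = False, power = False, alarm = True, ready = True, busy = True, fog = False, cold = False

Set key = True.
  then (armed OR NOT key) forces armed = True.
  then (NOT armed OR busy) forces busy = True.
  then (NOT busy OR NOT cold OR NOT key) forces cold = False.
Set light = False.
  then (NOT fog OR light) forces fog = False.
  then (alarm OR light) forces alarm = True.
  then (cold OR fog OR NOT gpu OR light) forces gpu = False.
  then (NOT busy OR gpu OR light OR NOT power) forces power = False.
Set ready = True.
All clauses satisfied.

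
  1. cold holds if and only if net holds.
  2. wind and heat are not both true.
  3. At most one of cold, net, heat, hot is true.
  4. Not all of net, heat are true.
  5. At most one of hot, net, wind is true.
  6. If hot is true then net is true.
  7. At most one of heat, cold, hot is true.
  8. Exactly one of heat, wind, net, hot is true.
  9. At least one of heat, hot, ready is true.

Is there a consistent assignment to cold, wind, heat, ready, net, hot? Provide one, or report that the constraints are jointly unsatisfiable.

cold = False, wind = False, heat = True, ready = True, net = False, hot = False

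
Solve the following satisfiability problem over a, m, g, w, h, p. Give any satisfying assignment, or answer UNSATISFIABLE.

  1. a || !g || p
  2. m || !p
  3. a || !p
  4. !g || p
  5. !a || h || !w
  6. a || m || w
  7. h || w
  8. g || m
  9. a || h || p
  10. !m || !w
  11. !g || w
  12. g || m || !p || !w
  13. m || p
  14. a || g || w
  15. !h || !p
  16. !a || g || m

a=T; m=T; g=F; w=F; h=T; p=F

Set a = True.
Try m = False:
  (m || !p) forces p = False.
  clause (m || p) is falsified — backtrack.
So m = True.
  then (!m || !w) forces w = False.
  then (!g || w) forces g = False.
  then (h || w) forces h = True.
  then (!h || !p) forces p = False.
All clauses satisfied.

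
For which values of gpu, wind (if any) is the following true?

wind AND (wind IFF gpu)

gpu: True, wind: True

  wind IFF gpu = True
Both conjuncts True, so the formula holds.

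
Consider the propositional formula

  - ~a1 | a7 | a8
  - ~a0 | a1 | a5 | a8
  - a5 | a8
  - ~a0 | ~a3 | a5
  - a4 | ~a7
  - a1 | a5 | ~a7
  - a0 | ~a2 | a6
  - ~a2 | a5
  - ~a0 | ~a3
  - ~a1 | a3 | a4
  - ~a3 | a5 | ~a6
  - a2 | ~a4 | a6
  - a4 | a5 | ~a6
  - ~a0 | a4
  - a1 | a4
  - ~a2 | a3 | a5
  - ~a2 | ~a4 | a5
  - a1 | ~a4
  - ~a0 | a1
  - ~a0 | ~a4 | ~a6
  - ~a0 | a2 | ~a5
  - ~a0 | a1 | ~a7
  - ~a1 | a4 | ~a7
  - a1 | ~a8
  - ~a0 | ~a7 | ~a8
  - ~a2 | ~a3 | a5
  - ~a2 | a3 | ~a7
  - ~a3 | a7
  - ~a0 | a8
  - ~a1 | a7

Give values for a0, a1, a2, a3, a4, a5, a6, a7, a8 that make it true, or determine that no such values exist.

a0: False, a1: True, a2: False, a3: False, a4: True, a5: True, a6: True, a7: True, a8: True

Set a0 = False.
Try a1 = False:
  (a1 | a4) forces a4 = True.
  clause (a1 | ~a4) is falsified — backtrack.
So a1 = True.
  then (~a1 | a7) forces a7 = True.
  then (a4 | ~a7) forces a4 = True.
Set a2 = False.
  then (a2 | ~a4 | a6) forces a6 = True.
Set a3 = False.
Set a5 = True.
Set a8 = True.
All clauses satisfied.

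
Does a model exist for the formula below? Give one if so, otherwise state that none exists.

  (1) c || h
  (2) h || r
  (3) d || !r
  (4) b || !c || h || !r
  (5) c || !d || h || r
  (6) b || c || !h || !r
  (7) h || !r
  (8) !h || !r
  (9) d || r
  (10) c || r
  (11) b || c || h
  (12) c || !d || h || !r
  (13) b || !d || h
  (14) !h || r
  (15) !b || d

Unsatisfiable

Case h = True:
  (!h || !r) forces r = False.
  Clause (!h || r) is falsified — contradiction.
Case h = False:
  (c || h) forces c = True.
  (h || r) forces r = True.
  Clause (h || !r) is falsified — contradiction.
Both cases fail, so the formula is unsatisfiable.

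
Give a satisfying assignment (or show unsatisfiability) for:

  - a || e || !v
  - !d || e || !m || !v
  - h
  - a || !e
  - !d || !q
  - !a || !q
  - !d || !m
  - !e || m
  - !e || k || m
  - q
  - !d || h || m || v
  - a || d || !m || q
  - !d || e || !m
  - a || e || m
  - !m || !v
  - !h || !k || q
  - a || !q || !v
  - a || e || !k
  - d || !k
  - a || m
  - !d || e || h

v: False, d: False, m: True, k: False, e: False, h: True, a: False, q: True

Unit clause (h) forces h = True.
Unit clause (q) forces q = True.
In (!d || !q) only !d is left, so d = False.
In (!a || !q) only !a is left, so a = False.
In (a || !q || !v) only !v is left, so v = False.
In (d || !k) only !k is left, so k = False.
In (a || m) only m is left, so m = True.
In (a || !e) only !e is left, so e = False.
All clauses satisfied.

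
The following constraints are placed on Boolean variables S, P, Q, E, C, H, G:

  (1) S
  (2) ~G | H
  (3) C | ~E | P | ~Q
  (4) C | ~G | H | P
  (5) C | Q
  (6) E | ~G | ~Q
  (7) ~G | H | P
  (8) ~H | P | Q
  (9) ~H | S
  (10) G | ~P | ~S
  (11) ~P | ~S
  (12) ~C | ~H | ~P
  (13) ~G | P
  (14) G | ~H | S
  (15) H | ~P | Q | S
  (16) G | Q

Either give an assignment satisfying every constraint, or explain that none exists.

Unit clause (S) forces S = True.
In (~P | ~S) only ~P is left, so P = False.
In (~G | P) only ~G is left, so G = False.
In (G | Q) only Q is left, so Q = True.
Set E = False.
Set C = False.
Set H = False.
All clauses satisfied.

S=T; P=F; Q=T; E=F; C=F; H=F; G=F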